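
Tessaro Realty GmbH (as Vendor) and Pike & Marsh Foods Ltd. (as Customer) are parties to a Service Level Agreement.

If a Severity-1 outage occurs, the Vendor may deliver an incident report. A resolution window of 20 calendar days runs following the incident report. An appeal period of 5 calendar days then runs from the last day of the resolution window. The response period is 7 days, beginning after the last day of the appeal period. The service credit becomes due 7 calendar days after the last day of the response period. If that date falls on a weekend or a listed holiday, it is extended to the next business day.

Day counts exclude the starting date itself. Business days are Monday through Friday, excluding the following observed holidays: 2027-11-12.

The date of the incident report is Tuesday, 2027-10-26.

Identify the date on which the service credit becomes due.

2027-12-06

Adding 20 calendar days to 2027-10-26 gives 2027-11-15, which is the last day of the resolution window.
Adding 5 calendar days to 2027-11-15 gives 2027-11-20, which is the last day of the appeal period.
The last day of the response period: 7 calendar days after 2027-11-20 is 2027-11-27.
Adding 7 calendar days to 2027-11-27 gives 2027-12-04, which is the date on which the service credit becomes due. That falls on a Saturday, so it rolls to the next business day, Monday, 2027-12-06.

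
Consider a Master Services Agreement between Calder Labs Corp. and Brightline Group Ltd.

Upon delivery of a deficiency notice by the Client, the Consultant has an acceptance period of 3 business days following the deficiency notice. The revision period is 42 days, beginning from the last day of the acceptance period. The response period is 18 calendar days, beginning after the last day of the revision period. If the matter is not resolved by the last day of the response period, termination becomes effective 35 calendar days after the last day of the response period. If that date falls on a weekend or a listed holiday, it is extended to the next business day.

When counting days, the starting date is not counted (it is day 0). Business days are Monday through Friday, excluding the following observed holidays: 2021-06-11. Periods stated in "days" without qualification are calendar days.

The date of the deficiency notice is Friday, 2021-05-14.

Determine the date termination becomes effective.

2021-08-23

From Friday, 2021-05-14, 3 business days (May 17, May 18, May 19, skipping weekends) brings us to Wednesday, 2021-05-19, which is the last day of the acceptance period.
The last day of the revision period: 2021-05-19 + 42 days = 2021-06-30.
Adding 18 calendar days to 2021-06-30 gives 2021-07-18, which is the last day of the response period.
The date termination becomes effective: 2021-07-18 + 35 days = 2021-08-22. That falls on a Sunday, so it rolls to the next business day, Monday, 2021-08-23.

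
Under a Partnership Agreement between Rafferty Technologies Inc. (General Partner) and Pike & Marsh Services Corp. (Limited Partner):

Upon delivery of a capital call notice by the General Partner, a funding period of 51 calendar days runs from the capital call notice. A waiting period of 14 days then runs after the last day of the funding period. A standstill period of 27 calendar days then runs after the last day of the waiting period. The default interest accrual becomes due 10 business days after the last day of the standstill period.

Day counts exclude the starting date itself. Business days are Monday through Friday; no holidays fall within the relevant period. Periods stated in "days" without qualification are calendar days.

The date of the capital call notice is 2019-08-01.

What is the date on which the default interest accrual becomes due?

The last day of the funding period: 51 calendar days after 2019-08-01 is 2019-09-21.
The last day of the waiting period: 2019-09-21 + 14 days = 2019-10-05.
Adding 27 calendar days to 2019-10-05 gives 2019-11-01, which is the last day of the standstill period.
The date on which the default interest accrual becomes due: 10 business days after Friday, 2019-11-01, skipping weekends — Nov 4, Nov 5, Nov 6, Nov 7, Nov 8, Nov 11, Nov 12, Nov 13, Nov 14, Nov 15 — lands on Friday, 2019-11-15.

2019-11-15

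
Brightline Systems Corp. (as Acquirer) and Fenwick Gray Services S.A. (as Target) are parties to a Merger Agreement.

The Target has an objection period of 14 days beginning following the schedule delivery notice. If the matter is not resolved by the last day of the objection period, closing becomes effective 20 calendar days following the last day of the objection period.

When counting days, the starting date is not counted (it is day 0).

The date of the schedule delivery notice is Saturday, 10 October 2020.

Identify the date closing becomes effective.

The last day of the objection period: 10 October 2020 + 14 days = 24 October 2020.
Adding 20 calendar days to 24 October 2020 gives 13 November 2020, which is the date closing becomes effective.

13 November 2020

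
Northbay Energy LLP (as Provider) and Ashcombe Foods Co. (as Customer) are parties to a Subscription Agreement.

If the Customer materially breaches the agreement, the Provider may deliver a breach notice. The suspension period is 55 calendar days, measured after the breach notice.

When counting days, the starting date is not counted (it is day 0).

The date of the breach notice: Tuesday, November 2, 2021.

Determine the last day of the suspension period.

December 27, 2021

Adding 55 calendar days to November 2, 2021 gives December 27, 2021, which is the last day of the suspension period.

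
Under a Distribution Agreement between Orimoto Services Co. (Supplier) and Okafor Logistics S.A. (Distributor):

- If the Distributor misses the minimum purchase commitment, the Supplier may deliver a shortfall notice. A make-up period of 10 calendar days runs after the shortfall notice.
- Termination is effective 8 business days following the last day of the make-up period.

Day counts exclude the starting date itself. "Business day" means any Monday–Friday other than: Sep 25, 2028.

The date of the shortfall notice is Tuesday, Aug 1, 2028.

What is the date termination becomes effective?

The last day of the make-up period: Aug 1, 2028 + 10 days = Aug 11, 2028.
The date termination becomes effective: 8 business days after Friday, Aug 11, 2028, skipping weekends — Aug 14, Aug 15, Aug 16, Aug 17, Aug 18, Aug 21, Aug 22, Aug 23 — lands on Wednesday, Aug 23, 2028.

Aug 23, 2028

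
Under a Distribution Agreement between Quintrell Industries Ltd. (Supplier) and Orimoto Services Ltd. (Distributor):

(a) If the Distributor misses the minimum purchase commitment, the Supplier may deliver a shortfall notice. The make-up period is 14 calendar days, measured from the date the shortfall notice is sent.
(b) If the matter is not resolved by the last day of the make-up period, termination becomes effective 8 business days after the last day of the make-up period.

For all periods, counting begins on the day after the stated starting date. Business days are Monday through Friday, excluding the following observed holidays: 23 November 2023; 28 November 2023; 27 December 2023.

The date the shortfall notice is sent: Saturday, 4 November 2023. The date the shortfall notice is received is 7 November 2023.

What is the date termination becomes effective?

1 December 2023

Adding 14 calendar days to 4 November 2023 gives 18 November 2023, which is the last day of the make-up period.
The date termination becomes effective: counting 8 business days from Saturday, 18 November 2023 (Nov 20, Nov 21, Nov 22, Nov 24, Nov 27, Nov 29, Nov 30, Dec 1, skipping weekends and the listed holidays on Nov 23, Nov 28) reaches Friday, 1 December 2023.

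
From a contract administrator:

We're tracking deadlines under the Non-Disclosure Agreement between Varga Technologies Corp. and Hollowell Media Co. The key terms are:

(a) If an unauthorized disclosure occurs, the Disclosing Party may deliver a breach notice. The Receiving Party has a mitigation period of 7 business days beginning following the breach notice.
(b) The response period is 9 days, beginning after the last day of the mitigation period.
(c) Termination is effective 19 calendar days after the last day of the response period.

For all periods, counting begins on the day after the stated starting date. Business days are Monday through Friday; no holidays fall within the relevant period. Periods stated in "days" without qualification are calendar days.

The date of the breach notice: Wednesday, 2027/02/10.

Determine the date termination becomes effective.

From Wednesday, 2027/02/10, 7 business days (Feb 11, Feb 12, Feb 15, Feb 16, Feb 17, Feb 18, Feb 19, skipping weekends) brings us to Friday, 2027/02/19, which is the last day of the mitigation period.
The last day of the response period: 9 calendar days after 2027/02/19 is 2027/02/28.
The date termination becomes effective: 2027/02/28 + 19 days = 2027/03/19.

2027/03/19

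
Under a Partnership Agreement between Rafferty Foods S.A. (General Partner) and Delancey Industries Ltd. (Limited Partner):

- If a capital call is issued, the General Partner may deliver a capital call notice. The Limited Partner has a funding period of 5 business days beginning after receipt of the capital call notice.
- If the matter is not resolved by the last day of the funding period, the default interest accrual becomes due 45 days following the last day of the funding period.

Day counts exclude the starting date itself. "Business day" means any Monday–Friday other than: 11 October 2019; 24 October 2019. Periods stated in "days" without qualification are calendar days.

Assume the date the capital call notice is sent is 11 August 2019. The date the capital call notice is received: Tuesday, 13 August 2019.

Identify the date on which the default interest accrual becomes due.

4 October 2019

The last day of the funding period: counting 5 business days from Tuesday, 13 August 2019 (Aug 14, Aug 15, Aug 16, Aug 19, Aug 20, skipping weekends) reaches Tuesday, 20 August 2019.
Adding 45 calendar days to 20 August 2019 gives 4 October 2019, which is the date on which the default interest accrual becomes due.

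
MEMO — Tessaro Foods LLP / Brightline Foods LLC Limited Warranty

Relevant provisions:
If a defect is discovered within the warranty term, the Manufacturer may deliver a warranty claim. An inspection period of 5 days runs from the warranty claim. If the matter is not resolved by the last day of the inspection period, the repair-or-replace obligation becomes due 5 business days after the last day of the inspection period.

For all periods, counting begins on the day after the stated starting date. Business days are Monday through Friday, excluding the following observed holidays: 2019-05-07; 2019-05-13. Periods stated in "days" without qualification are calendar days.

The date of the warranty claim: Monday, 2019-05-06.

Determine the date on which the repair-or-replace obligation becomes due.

2019-05-20

The last day of the inspection period: 5 calendar days after 2019-05-06 is 2019-05-11.
The date on which the repair-or-replace obligation becomes due: counting 5 business days from Saturday, 2019-05-11 (May 14, May 15, May 16, May 17, May 20, skipping weekends and the listed holiday on May 13) reaches Monday, 2019-05-20.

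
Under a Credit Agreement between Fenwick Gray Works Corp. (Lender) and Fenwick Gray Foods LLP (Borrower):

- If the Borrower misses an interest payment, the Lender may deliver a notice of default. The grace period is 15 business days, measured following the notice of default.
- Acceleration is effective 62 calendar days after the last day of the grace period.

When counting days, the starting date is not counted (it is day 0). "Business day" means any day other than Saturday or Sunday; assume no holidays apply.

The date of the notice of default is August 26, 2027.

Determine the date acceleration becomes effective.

The last day of the grace period: 15 business days after Thursday, August 26, 2027, skipping weekends — Aug 27, Aug 30, Aug 31, Sep 1, …, Sep 14, Sep 15, Sep 16 — lands on Thursday, September 16, 2027.
The date acceleration becomes effective: September 16, 2027 + 62 days = November 17, 2027.

November 17, 2027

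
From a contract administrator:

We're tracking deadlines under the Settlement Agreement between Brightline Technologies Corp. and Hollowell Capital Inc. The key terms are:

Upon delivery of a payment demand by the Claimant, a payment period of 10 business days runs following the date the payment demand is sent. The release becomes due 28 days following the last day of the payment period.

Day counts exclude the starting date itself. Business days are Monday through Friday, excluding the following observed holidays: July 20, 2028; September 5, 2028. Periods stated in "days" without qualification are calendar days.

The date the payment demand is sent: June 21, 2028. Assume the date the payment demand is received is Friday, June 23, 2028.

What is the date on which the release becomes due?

The last day of the payment period: 10 business days after Wednesday, June 21, 2028, skipping weekends — Jun 22, Jun 23, Jun 26, Jun 27, Jun 28, Jun 29, Jun 30, Jul 3, Jul 4, Jul 5 — lands on Wednesday, July 5, 2028.
The date on which the release becomes due: 28 calendar days after July 5, 2028 is August 2, 2028.

August 2, 2028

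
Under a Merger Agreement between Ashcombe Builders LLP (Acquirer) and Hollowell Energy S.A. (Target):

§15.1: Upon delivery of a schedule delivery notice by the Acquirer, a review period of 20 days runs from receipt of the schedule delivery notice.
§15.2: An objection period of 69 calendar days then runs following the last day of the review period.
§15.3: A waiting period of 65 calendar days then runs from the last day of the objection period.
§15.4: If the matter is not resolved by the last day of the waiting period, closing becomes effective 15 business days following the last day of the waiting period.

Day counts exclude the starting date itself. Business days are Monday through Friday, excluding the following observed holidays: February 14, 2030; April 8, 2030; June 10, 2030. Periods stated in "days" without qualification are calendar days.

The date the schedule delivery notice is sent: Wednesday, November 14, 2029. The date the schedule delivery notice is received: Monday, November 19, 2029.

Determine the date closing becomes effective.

The last day of the review period: November 19, 2029 + 20 days = December 9, 2029.
The last day of the objection period: December 9, 2029 + 69 days = February 16, 2030.
The last day of the waiting period: 65 calendar days after February 16, 2030 is April 22, 2030.
From Monday, April 22, 2030, 15 business days (Apr 23, Apr 24, Apr 25, Apr 26, …, May 9, May 10, May 13, skipping weekends) brings us to Monday, May 13, 2030, which is the date closing becomes effective.

May 13, 2030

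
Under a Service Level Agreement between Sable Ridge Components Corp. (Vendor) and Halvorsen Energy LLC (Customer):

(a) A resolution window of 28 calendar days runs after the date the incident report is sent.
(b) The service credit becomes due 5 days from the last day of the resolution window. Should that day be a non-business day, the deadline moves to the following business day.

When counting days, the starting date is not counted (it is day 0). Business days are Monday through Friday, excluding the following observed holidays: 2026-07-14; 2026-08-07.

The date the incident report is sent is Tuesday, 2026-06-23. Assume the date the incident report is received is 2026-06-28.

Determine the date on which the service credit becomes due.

2026-07-27

The last day of the resolution window: 28 calendar days after 2026-06-23 is 2026-07-21.
The date on which the service credit becomes due: 5 calendar days after 2026-07-21 is 2026-07-26. That falls on a Sunday, so it rolls to the next business day, Monday, 2026-07-27.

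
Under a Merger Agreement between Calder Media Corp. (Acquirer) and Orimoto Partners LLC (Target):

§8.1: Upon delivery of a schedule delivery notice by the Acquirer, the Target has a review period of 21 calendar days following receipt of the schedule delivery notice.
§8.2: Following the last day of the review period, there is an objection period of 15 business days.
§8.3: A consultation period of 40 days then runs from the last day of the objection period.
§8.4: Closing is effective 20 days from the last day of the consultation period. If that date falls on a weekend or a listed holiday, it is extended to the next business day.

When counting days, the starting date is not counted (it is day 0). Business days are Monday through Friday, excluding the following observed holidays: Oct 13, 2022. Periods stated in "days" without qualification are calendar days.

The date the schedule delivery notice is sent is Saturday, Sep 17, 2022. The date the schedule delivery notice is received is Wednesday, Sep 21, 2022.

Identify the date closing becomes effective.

Adding 21 calendar days to Sep 21, 2022 gives Oct 12, 2022, which is the last day of the review period.
The last day of the objection period: counting 15 business days from Wednesday, Oct 12, 2022 (Oct 14, Oct 17, Oct 18, Oct 19, …, Nov 1, Nov 2, Nov 3, skipping weekends and the listed holiday on Oct 13) reaches Thursday, Nov 3, 2022.
The last day of the consultation period: 40 calendar days after Nov 3, 2022 is Dec 13, 2022.
Adding 20 calendar days to Dec 13, 2022 gives Jan 2, 2023, which is the date closing becomes effective. Jan 2, 2023 is a Monday and is not a listed holiday, so no roll-forward applies.

Jan 2, 2023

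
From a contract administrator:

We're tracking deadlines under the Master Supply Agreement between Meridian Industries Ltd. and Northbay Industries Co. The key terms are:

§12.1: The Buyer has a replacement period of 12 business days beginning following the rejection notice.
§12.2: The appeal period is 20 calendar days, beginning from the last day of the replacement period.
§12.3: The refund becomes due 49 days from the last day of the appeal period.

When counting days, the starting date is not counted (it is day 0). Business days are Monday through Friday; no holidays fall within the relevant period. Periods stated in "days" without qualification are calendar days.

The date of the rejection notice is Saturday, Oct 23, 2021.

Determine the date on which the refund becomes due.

Jan 17, 2022

The last day of the replacement period: counting 12 business days from Saturday, Oct 23, 2021 (Oct 25, Oct 26, Oct 27, Oct 28, …, Nov 5, Nov 8, Nov 9, skipping weekends) reaches Tuesday, Nov 9, 2021.
The last day of the appeal period: 20 calendar days after Nov 9, 2021 is Nov 29, 2021.
The date on which the refund becomes due: Nov 29, 2021 + 49 days = Jan 17, 2022.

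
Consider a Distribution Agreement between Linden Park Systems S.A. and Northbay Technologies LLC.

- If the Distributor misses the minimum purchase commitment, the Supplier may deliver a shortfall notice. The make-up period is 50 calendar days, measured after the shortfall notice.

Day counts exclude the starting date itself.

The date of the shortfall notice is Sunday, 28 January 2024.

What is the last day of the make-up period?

18 March 2024

The last day of the make-up period: 50 calendar days after 28 January 2024 is 18 March 2024.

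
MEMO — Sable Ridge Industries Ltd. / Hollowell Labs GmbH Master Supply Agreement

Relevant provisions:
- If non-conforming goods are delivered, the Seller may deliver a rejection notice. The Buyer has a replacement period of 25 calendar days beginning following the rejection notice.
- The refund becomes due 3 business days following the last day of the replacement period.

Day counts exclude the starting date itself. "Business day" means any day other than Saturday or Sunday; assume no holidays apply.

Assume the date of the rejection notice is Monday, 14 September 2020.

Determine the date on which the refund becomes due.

14 October 2020

The last day of the replacement period: 14 September 2020 + 25 days = 9 October 2020.
The date on which the refund becomes due: 3 business days after Friday, 9 October 2020, skipping weekends — Oct 12, Oct 13, Oct 14 — lands on Wednesday, 14 October 2020.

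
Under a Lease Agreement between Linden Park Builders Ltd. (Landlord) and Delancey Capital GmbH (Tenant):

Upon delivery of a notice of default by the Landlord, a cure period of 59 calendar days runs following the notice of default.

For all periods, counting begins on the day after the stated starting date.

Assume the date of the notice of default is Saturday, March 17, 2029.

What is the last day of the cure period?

The last day of the cure period: 59 calendar days after March 17, 2029 is May 15, 2029.

May 15, 2029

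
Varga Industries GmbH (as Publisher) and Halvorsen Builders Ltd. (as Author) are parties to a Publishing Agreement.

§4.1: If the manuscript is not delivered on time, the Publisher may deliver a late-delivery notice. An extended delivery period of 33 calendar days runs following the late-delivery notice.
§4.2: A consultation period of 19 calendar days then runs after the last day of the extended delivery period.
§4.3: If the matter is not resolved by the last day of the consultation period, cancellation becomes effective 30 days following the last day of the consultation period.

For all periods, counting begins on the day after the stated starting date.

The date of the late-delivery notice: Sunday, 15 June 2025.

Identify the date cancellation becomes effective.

Adding 33 calendar days to 15 June 2025 gives 18 July 2025, which is the last day of the extended delivery period.
The last day of the consultation period: 19 calendar days after 18 July 2025 is 6 August 2025.
The date cancellation becomes effective: 30 calendar days after 6 August 2025 is 5 September 2025.

5 September 2025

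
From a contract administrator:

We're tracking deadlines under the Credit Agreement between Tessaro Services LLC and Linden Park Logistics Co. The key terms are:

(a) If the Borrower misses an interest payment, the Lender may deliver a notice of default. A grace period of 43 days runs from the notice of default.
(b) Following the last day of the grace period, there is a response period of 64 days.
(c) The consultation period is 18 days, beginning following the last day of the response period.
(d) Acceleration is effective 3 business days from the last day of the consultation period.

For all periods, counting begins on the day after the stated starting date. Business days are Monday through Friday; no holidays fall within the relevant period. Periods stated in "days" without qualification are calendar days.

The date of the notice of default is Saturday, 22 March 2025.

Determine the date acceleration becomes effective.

Adding 43 calendar days to 22 March 2025 gives 4 May 2025, which is the last day of the grace period.
Adding 64 calendar days to 4 May 2025 gives 7 July 2025, which is the last day of the response period.
Adding 18 calendar days to 7 July 2025 gives 25 July 2025, which is the last day of the consultation period.
The date acceleration becomes effective: 3 business days after Friday, 25 July 2025, skipping weekends — Jul 28, Jul 29, Jul 30 — lands on Wednesday, 30 July 2025.

30 July 2025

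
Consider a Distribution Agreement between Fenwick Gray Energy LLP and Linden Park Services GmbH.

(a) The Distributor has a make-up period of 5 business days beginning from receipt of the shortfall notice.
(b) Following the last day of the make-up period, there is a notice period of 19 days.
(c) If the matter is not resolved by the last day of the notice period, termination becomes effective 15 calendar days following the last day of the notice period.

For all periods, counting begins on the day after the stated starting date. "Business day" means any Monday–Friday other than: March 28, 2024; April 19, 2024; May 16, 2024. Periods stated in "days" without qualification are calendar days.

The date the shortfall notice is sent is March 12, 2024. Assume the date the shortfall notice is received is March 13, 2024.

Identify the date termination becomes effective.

April 23, 2024

The last day of the make-up period: 5 business days after Wednesday, March 13, 2024, skipping weekends — Mar 14, Mar 15, Mar 18, Mar 19, Mar 20 — lands on Wednesday, March 20, 2024.
The last day of the notice period: March 20, 2024 + 19 days = April 8, 2024.
The date termination becomes effective: 15 calendar days after April 8, 2024 is April 23, 2024.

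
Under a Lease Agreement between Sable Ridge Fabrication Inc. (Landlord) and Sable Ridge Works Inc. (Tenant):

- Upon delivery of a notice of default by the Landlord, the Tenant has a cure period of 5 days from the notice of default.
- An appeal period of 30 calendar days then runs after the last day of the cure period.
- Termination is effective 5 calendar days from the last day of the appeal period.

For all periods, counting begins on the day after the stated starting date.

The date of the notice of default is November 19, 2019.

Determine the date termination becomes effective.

Adding 5 calendar days to November 19, 2019 gives November 24, 2019, which is the last day of the cure period.
The last day of the appeal period: November 24, 2019 + 30 days = December 24, 2019.
The date termination becomes effective: 5 calendar days after December 24, 2019 is December 29, 2019.

December 29, 2019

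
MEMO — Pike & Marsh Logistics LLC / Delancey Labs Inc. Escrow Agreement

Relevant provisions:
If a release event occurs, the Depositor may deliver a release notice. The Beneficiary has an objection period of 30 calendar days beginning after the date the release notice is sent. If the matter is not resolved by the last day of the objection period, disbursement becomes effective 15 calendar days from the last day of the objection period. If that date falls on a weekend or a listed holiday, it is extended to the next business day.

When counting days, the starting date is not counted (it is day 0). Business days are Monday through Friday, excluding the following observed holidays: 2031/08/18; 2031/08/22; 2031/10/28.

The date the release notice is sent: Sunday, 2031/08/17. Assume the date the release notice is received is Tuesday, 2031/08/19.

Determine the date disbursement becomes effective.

Adding 30 calendar days to 2031/08/17 gives 2031/09/16, which is the last day of the objection period.
The date disbursement becomes effective: 15 calendar days after 2031/09/16 is 2031/10/01. 2031/10/01 is a Wednesday and is not a listed holiday, so no roll-forward applies.

2031/10/01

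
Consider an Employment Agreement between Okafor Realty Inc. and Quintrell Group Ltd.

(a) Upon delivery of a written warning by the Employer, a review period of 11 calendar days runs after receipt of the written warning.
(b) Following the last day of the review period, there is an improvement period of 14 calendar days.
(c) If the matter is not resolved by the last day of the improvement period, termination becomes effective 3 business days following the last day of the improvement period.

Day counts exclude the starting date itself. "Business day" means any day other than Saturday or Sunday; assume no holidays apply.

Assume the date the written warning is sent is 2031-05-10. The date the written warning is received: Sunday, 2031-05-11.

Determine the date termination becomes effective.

The last day of the review period: 2031-05-11 + 11 days = 2031-05-22.
Adding 14 calendar days to 2031-05-22 gives 2031-06-05, which is the last day of the improvement period.
The date termination becomes effective: counting 3 business days from Thursday, 2031-06-05 (Jun 6, Jun 9, Jun 10, skipping weekends) reaches Tuesday, 2031-06-10.

2031-06-10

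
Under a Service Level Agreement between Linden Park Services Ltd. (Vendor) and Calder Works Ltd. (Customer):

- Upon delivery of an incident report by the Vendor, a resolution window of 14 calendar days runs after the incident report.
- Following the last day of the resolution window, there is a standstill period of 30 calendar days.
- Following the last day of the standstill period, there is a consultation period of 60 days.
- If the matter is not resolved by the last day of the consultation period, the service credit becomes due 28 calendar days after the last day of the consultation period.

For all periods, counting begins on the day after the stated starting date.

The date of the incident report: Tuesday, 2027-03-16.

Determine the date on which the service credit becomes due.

The last day of the resolution window: 2027-03-16 + 14 days = 2027-03-30.
Adding 30 calendar days to 2027-03-30 gives 2027-04-29, which is the last day of the standstill period.
The last day of the consultation period: 60 calendar days after 2027-04-29 is 2027-06-28.
The date on which the service credit becomes due: 2027-06-28 + 28 days = 2027-07-26.

2027-07-26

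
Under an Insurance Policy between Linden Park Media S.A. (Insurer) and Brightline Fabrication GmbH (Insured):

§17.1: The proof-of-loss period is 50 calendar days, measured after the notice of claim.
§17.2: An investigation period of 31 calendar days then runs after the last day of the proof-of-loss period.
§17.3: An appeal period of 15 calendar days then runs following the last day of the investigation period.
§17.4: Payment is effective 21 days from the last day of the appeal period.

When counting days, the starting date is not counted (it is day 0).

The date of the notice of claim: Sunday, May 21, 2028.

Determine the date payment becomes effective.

September 15, 2028

The last day of the proof-of-loss period: May 21, 2028 + 50 days = July 10, 2028.
Adding 31 calendar days to July 10, 2028 gives August 10, 2028, which is the last day of the investigation period.
The last day of the appeal period: August 10, 2028 + 15 days = August 25, 2028.
The date payment becomes effective: August 25, 2028 + 21 days = September 15, 2028.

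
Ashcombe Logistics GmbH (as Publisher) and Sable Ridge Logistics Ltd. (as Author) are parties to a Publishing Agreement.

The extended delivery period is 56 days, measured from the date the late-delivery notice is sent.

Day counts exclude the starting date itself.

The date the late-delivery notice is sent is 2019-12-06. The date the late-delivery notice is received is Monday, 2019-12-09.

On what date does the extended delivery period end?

Adding 56 calendar days to 2019-12-06 gives 2020-01-31, which is the last day of the extended delivery period.

2020-01-31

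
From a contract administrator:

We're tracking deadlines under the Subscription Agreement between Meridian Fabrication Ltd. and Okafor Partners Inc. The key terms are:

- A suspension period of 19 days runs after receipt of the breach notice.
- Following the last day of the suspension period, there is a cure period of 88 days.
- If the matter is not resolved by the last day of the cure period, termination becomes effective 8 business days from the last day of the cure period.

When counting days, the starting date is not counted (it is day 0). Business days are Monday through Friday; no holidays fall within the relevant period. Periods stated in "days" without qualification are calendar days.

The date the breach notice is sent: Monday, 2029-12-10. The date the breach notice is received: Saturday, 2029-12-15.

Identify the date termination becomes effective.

2030-04-11

The last day of the suspension period: 19 calendar days after 2029-12-15 is 2030-01-03.
The last day of the cure period: 2030-01-03 + 88 days = 2030-04-01.
The date termination becomes effective: 8 business days after Monday, 2030-04-01, skipping weekends — Apr 2, Apr 3, Apr 4, Apr 5, Apr 8, Apr 9, Apr 10, Apr 11 — lands on Thursday, 2030-04-11.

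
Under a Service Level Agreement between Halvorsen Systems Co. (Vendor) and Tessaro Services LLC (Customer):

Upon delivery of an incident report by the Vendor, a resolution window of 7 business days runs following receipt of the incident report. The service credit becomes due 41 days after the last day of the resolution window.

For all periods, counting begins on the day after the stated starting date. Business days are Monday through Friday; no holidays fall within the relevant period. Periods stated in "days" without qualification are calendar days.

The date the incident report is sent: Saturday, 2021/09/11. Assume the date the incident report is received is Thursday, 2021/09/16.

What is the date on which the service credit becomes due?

2021/11/07

The last day of the resolution window: 7 business days after Thursday, 2021/09/16, skipping weekends — Sep 17, Sep 20, Sep 21, Sep 22, Sep 23, Sep 24, Sep 27 — lands on Monday, 2021/09/27.
The date on which the service credit becomes due: 41 calendar days after 2021/09/27 is 2021/11/07.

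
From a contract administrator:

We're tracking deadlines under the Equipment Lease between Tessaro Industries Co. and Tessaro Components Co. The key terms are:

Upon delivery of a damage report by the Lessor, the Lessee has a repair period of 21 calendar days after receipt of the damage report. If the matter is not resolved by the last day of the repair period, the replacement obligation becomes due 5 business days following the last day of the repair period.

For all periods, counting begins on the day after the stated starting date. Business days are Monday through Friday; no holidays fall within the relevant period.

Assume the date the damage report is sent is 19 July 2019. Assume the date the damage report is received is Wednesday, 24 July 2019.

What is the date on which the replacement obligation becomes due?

21 August 2019

Adding 21 calendar days to 24 July 2019 gives 14 August 2019, which is the last day of the repair period.
The date on which the replacement obligation becomes due: counting 5 business days from Wednesday, 14 August 2019 (Aug 15, Aug 16, Aug 19, Aug 20, Aug 21, skipping weekends) reaches Wednesday, 21 August 2019.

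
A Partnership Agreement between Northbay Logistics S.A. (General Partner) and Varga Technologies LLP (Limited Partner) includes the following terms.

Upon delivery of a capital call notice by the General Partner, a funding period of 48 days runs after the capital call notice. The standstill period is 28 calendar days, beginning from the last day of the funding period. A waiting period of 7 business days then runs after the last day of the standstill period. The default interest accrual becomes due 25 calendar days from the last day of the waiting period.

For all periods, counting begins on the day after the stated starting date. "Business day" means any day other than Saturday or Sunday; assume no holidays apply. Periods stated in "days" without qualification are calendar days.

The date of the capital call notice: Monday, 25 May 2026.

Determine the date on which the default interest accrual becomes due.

Adding 48 calendar days to 25 May 2026 gives 12 July 2026, which is the last day of the funding period.
The last day of the standstill period: 12 July 2026 + 28 days = 9 August 2026.
The last day of the waiting period: 7 business days after Sunday, 9 August 2026, skipping weekends — Aug 10, Aug 11, Aug 12, Aug 13, Aug 14, Aug 17, Aug 18 — lands on Tuesday, 18 August 2026.
The date on which the default interest accrual becomes due: 18 August 2026 + 25 days = 12 September 2026.

12 September 2026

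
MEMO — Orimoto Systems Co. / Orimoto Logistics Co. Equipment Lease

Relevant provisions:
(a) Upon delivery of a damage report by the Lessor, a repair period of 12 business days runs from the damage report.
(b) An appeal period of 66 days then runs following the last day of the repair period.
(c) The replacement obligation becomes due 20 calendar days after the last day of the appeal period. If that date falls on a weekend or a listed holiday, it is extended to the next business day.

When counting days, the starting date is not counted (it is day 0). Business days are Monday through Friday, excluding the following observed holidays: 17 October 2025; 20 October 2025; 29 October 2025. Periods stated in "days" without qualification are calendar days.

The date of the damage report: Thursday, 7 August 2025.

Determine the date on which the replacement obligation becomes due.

The last day of the repair period: counting 12 business days from Thursday, 7 August 2025 (Aug 8, Aug 11, Aug 12, Aug 13, …, Aug 21, Aug 22, Aug 25, skipping weekends) reaches Monday, 25 August 2025.
The last day of the appeal period: 66 calendar days after 25 August 2025 is 30 October 2025.
The date on which the replacement obligation becomes due: 30 October 2025 + 20 days = 19 November 2025. 19 November 2025 is a Wednesday and is not a listed holiday, so no roll-forward applies.

19 November 2025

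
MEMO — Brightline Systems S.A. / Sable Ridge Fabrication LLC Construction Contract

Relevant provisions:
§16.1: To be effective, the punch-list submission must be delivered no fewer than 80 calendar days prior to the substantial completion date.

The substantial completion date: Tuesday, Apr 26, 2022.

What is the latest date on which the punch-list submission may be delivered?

Counting back 80 calendar days from Apr 26, 2022 gives Feb 5, 2022.

Feb 5, 2022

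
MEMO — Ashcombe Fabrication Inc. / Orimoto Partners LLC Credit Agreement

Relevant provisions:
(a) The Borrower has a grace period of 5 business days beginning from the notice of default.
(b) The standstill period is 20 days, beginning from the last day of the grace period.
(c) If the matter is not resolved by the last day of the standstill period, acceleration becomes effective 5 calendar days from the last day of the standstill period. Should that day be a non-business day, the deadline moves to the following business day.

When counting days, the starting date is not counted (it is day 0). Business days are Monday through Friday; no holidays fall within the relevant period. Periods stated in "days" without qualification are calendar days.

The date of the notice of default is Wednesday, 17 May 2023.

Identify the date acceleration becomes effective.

From Wednesday, 17 May 2023, 5 business days (May 18, May 19, May 22, May 23, May 24, skipping weekends) brings us to Wednesday, 24 May 2023, which is the last day of the grace period.
Adding 20 calendar days to 24 May 2023 gives 13 June 2023, which is the last day of the standstill period.
Adding 5 calendar days to 13 June 2023 gives 18 June 2023, which is the date acceleration becomes effective. That falls on a Sunday, so it rolls to the next business day, Monday, 19 June 2023.

19 June 2023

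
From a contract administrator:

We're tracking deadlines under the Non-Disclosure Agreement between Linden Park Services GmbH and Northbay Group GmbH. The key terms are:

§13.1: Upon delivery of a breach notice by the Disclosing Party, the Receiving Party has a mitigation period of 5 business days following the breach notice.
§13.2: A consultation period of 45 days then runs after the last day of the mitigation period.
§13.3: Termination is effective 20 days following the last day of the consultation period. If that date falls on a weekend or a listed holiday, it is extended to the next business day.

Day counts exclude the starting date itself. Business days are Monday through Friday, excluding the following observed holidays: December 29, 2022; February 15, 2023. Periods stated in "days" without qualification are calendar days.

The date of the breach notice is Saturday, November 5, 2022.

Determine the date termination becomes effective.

January 16, 2023

The last day of the mitigation period: 5 business days after Saturday, November 5, 2022, skipping weekends — Nov 7, Nov 8, Nov 9, Nov 10, Nov 11 — lands on Friday, November 11, 2022.
The last day of the consultation period: 45 calendar days after November 11, 2022 is December 26, 2022.
The date termination becomes effective: December 26, 2022 + 20 days = January 15, 2023. That falls on a Sunday, so it rolls to the next business day, Monday, January 16, 2023.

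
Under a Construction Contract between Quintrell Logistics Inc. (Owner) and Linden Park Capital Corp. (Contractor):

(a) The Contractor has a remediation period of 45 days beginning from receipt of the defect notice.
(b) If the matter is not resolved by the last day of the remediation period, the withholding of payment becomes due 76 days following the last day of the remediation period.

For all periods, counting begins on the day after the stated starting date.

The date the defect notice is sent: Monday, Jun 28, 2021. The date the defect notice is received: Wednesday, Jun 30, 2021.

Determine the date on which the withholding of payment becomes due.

The last day of the remediation period: 45 calendar days after Jun 30, 2021 is Aug 14, 2021.
The date on which the withholding of payment becomes due: 76 calendar days after Aug 14, 2021 is Oct 29, 2021.

Oct 29, 2021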